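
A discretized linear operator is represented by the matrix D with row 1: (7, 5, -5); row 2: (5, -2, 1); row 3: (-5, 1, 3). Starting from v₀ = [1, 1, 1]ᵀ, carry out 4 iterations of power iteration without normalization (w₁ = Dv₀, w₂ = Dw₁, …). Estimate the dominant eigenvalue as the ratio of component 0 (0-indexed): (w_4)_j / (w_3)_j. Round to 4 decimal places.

w1 = Dv₀ = (7·1 + 5·1 + (-5)·1; 5·1 + (-2)·1 + 1·1; (-5)·1 + 1·1 + 3·1) = (7, 4, -1)
w2 = Dw1 = (7·7 + 5·4 + (-5)·(-1); 5·7 + (-2)·4 + 1·(-1); (-5)·7 + 1·4 + 3·(-1)) = (74, 26, -34)
w3 = Dw2 = (818, 284, -446)
w4 = Dw3 = (9376, 3076, -5144)
Ratio at component: 9376 / 818 = 11.4621

11.4621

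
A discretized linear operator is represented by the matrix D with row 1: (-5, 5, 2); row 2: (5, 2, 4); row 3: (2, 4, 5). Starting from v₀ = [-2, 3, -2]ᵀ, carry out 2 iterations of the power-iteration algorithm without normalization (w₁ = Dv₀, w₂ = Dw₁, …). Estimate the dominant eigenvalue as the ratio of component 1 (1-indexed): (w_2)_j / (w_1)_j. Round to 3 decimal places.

w1 = Dv₀ = ((-5)·(-2) + 5·3 + 2·(-2); 5·(-2) + 2·3 + 4·(-2); 2·(-2) + 4·3 + 5·(-2)) = (21, -12, -2)
w2 = Dw1 = ((-5)·21 + 5·(-12) + 2·(-2); 5·21 + 2·(-12) + 4·(-2); 2·21 + 4·(-12) + 5·(-2)) = (-169, 73, -16)
Ratio at component: -169 / 21 = -8.048

λ ≈ -8.048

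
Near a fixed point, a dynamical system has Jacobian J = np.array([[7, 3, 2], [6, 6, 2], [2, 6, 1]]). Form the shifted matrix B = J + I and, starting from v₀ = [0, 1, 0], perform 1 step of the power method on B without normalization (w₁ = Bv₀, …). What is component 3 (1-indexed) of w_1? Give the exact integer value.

6

B = J + I has rows (8, 3, 2); (6, 7, 2); (2, 6, 2)
w1 = Bv₀ = (8·0 + 3·1 + 2·0; 6·0 + 7·1 + 2·0; 2·0 + 6·1 + 2·0) = (3, 7, 6)
Requested component of w1: 6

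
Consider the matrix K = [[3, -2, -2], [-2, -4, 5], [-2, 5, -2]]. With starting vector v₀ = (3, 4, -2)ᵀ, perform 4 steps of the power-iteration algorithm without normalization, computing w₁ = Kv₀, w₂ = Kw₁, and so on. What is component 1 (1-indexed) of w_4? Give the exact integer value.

1539

w1 = Kv₀ = (3·3 + (-2)·4 + (-2)·(-2); (-2)·3 + (-4)·4 + 5·(-2); (-2)·3 + 5·4 + (-2)·(-2)) = (5, -32, 18)
w2 = Kw1 = (3·5 + (-2)·(-32) + (-2)·18; (-2)·5 + (-4)·(-32) + 5·18; (-2)·5 + 5·(-32) + (-2)·18) = (43, 208, -206)
w3 = Kw2 = (125, -1948, 1366)
w4 = Kw3 = (1539, 14372, -12722)
The requested component of w4 is 1539.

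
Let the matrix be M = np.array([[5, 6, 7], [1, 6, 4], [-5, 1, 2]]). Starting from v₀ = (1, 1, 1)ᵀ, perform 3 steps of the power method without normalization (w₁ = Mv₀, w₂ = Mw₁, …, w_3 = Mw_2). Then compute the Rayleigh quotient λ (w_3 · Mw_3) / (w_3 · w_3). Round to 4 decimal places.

w1 = Mv₀ = (5·1 + 6·1 + 7·1; 1·1 + 6·1 + 4·1; (-5)·1 + 1·1 + 2·1) = (18, 11, -2)
w2 = Mw1 = (5·18 + 6·11 + 7·(-2); 1·18 + 6·11 + 4·(-2); (-5)·18 + 1·11 + 2·(-2)) = (142, 76, -83)
w3 = Mw2 = (585, 266, -800)
Mw3 = (-1079, -1019, -4259)
w3·Mw3 = 585·(-1079) + 266·(-1019) + (-800)·(-4259) = 2504931; w3·w3 = 585·585 + 266·266 + (-800)·(-800) = 1052981
λ ≈ 2504931/1052981 = 2.3789

2.3789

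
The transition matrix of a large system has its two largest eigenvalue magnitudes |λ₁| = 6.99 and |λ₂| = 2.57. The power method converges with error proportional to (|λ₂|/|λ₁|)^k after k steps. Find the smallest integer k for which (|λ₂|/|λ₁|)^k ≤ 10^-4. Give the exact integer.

10

|λ₂/λ₁| = 2.57/6.99 = 0.36767
Need k ≥ ln(10^-4) / ln(0.36767) = -9.2103 / -1.0006 ≈ 9.205
Smallest integer k satisfying the bound: 10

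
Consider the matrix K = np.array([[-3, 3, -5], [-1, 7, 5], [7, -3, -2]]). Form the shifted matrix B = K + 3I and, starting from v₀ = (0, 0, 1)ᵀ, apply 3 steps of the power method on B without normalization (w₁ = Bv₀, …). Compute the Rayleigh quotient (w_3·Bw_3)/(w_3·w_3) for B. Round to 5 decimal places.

μ ≈ 3.88981

B = K + 3I has rows (0, 3, -5); (-1, 10, 5); (7, -3, 1)
w1 = Bv₀ = (0·0 + 3·0 + (-5)·1; (-1)·0 + 10·0 + 5·1; 7·0 + (-3)·0 + 1·1) = (-5, 5, 1)
w2 = Bw1 = (0·(-5) + 3·5 + (-5)·1; (-1)·(-5) + 10·5 + 5·1; 7·(-5) + (-3)·5 + 1·1) = (10, 60, -49)
w3 = Bw2 = (425, 345, -159)
Bw3 = (1830, 2230, 1781)
w3·Bw3 = 1263921; w3·w3 = 324931; μ ≈ 1263921/324931 = 3.88981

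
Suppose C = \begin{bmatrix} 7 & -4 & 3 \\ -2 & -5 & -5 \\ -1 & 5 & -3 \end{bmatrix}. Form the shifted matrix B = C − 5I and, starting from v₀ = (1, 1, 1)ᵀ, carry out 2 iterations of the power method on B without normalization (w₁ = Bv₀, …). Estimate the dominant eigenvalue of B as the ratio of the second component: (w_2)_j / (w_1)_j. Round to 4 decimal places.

B = C − 5I has rows (2, -4, 3); (-2, -10, -5); (-1, 5, -8)
w1 = Bv₀ = (1, -17, -4)
w2 = Bw1 = (58, 188, -54)
Ratio: 188/-17 = -11.0588

μ ≈ -11.0588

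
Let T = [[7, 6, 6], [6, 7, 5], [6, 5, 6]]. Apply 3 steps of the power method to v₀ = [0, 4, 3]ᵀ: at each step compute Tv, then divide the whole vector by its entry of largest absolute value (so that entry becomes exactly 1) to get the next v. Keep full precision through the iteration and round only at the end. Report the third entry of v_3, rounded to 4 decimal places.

0.8919

Tv0 = (42.00000, 43.00000, 38.00000); divide by 43.00000 → v1 = (0.97674, 1.00000, 0.88372)
Tv1 = (18.13953, 17.27907, 16.16279); divide by 18.13953 → v2 = (1.00000, 0.95256, 0.89103)
Tv2 = (18.06154, 17.12308, 16.10897); divide by 18.06154 → v3 = (1.00000, 0.94804, 0.89189)
Requested entry of v3: 12565/14088 = 0.8919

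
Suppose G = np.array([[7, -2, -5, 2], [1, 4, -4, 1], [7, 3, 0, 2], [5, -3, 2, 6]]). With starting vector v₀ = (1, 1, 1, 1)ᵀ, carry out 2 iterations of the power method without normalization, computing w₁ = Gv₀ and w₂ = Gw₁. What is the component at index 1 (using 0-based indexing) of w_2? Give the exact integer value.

-28

w1 = Gv₀ = (7·1 + (-2)·1 + (-5)·1 + 2·1; 1·1 + 4·1 + (-4)·1 + 1·1; 7·1 + 3·1 + 0·1 + 2·1; 5·1 + (-3)·1 + 2·1 + 6·1) = (2, 2, 12, 10)
w2 = Gw1 = (7·2 + (-2)·2 + (-5)·12 + 2·10; 1·2 + 4·2 + (-4)·12 + 1·10; 7·2 + 3·2 + 0·12 + 2·10; 5·2 + (-3)·2 + 2·12 + 6·10) = (-30, -28, 40, 88)
The requested component of w2 is -28.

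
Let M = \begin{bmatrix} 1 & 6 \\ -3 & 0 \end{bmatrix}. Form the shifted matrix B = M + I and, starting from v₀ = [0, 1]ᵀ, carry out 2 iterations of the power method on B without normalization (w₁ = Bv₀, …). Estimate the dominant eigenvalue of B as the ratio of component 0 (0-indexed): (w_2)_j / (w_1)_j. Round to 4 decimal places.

μ ≈ 3.0000

B = M + I has rows (2, 6); (-3, 1)
w1 = Bv₀ = (2·0 + 6·1; (-3)·0 + 1·1) = (6, 1)
w2 = Bw1 = (2·6 + 6·1; (-3)·6 + 1·1) = (18, -17)
Ratio: 18/6 = 3.0000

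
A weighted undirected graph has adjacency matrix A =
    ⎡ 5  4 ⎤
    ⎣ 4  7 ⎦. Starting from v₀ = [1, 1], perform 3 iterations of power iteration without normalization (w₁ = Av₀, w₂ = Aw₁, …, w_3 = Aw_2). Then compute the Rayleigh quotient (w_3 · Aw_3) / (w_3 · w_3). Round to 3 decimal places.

w1 = Av₀ = (5·1 + 4·1; 4·1 + 7·1) = (9, 11)
w2 = Aw1 = (5·9 + 4·11; 4·9 + 7·11) = (89, 113)
w3 = Aw2 = (897, 1147)
Aw3 = (9073, 11617)
w3·Aw3 = 897·9073 + 1147·11617 = 21463180; w3·w3 = 897·897 + 1147·1147 = 2120218
λ ≈ 21463180/2120218 = 10.123

10.123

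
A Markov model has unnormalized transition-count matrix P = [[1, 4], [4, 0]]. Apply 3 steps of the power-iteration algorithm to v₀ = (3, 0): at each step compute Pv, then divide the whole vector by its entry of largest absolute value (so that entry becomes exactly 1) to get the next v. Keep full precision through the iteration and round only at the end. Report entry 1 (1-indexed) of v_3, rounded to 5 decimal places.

Pv0 = (3.000000, 12.000000); divide by 12.000000 → v1 = (0.250000, 1.000000)
Pv1 = (4.250000, 1.000000); divide by 4.250000 → v2 = (1.000000, 0.235294)
Pv2 = (1.941176, 4.000000); divide by 4.000000 → v3 = (0.485294, 1.000000)
Requested entry of v3: 99/204 = 0.48529

0.48529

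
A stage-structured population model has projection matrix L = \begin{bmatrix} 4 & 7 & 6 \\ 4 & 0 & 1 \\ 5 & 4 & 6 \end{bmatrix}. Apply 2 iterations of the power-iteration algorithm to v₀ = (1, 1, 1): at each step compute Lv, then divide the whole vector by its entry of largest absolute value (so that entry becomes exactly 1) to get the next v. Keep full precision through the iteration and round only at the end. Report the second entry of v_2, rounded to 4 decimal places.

0.4256

Lv0 = (17.00000, 5.00000, 15.00000); divide by 17.00000 → v1 = (1.00000, 0.29412, 0.88235)
Lv1 = (11.35294, 4.88235, 11.47059); divide by 11.47059 → v2 = (0.98974, 0.42564, 1.00000)
Requested entry of v2: 83/195 = 0.4256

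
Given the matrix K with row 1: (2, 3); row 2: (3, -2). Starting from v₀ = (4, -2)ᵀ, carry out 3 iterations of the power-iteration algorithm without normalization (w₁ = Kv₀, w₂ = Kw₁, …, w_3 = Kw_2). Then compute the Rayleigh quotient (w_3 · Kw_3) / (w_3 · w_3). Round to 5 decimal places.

w1 = Kv₀ = (2·4 + 3·(-2); 3·4 + (-2)·(-2)) = (2, 16)
w2 = Kw1 = (2·2 + 3·16; 3·2 + (-2)·16) = (52, -26)
w3 = Kw2 = (26, 208)
Kw3 = (676, -338)
w3·Kw3 = 26·676 + 208·(-338) = -52728; w3·w3 = 26·26 + 208·208 = 43940
λ ≈ -52728/43940 = -1.20000

-1.20000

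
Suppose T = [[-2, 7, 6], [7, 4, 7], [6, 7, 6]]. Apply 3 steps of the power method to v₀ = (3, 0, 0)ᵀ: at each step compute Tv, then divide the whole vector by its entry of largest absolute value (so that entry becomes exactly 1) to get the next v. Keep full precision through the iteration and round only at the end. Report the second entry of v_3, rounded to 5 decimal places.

0.99560

Tv0 = (-6.000000, 21.000000, 18.000000); divide by 21.000000 → v1 = (-0.285714, 1.000000, 0.857143)
Tv1 = (12.714286, 8.000000, 10.428571); divide by 12.714286 → v2 = (1.000000, 0.629213, 0.820225)
Tv2 = (7.325843, 15.258427, 15.325843); divide by 15.325843 → v3 = (0.478006, 0.995601, 1.000000)
Requested entry of v3: 4074/4092 = 0.99560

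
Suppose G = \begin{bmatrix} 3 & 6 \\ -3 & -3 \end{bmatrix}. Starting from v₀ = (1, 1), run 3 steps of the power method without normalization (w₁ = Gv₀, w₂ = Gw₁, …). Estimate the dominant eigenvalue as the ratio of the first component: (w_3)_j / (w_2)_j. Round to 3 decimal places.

w1 = Gv₀ = (3·1 + 6·1; (-3)·1 + (-3)·1) = (9, -6)
w2 = Gw1 = (3·9 + 6·(-6); (-3)·9 + (-3)·(-6)) = (-9, -9)
w3 = Gw2 = (-81, 54)
Ratio at component: -81 / -9 = 9.000

9.000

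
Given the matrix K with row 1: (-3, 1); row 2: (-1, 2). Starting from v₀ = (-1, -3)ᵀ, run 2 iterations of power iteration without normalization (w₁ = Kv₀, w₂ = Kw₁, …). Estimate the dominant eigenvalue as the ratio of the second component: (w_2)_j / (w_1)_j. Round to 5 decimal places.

w1 = Kv₀ = (0, -5)
w2 = Kw1 = (-5, -10)
Ratio at component: -10 / -5 = 2.00000

λ ≈ 2.00000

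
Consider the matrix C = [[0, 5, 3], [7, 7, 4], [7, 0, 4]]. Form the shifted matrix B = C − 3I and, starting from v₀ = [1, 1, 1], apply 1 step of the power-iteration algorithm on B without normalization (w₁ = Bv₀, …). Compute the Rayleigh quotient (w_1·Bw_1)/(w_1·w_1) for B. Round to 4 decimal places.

B = C − 3I has rows (-3, 5, 3); (7, 4, 4); (7, 0, 1)
w1 = Bv₀ = (5, 15, 8)
Bw1 = (84, 127, 43)
w1·Bw1 = 2669; w1·w1 = 314; μ ≈ 2669/314 = 8.5000

μ ≈ 8.5000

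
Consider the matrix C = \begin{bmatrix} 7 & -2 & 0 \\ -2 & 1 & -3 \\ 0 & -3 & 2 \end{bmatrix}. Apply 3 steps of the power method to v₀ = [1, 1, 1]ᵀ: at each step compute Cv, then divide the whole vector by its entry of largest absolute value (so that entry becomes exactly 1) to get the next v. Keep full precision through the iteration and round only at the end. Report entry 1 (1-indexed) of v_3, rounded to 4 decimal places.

1.0000

Cv0 = (5.00000, -4.00000, -1.00000); divide by 5.00000 → v1 = (1.00000, -0.80000, -0.20000)
Cv1 = (8.60000, -2.20000, 2.00000); divide by 8.60000 → v2 = (1.00000, -0.25581, 0.23256)
Cv2 = (7.51163, -2.95349, 1.23256); divide by 7.51163 → v3 = (1.00000, -0.39319, 0.16409)
Requested entry of v3: 323/323 = 1.0000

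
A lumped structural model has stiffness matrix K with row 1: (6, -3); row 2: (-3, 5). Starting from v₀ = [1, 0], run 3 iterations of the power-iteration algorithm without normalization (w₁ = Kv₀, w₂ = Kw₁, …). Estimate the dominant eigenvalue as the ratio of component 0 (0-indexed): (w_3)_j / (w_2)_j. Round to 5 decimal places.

w1 = Kv₀ = (6·1 + (-3)·0; (-3)·1 + 5·0) = (6, -3)
w2 = Kw1 = (6·6 + (-3)·(-3); (-3)·6 + 5·(-3)) = (45, -33)
w3 = Kw2 = (369, -300)
Ratio at component: 369 / 45 = 8.20000

λ ≈ 8.20000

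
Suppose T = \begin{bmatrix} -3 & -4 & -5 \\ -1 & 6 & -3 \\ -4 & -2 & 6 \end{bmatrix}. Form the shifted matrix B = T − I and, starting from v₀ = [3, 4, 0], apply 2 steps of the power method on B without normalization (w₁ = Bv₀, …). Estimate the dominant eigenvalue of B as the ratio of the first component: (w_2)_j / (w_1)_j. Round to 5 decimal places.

μ ≈ -5.14286

B = T − I has rows (-4, -4, -5); (-1, 5, -3); (-4, -2, 5)
w1 = Bv₀ = ((-4)·3 + (-4)·4 + (-5)·0; (-1)·3 + 5·4 + (-3)·0; (-4)·3 + (-2)·4 + 5·0) = (-28, 17, -20)
w2 = Bw1 = ((-4)·(-28) + (-4)·17 + (-5)·(-20); (-1)·(-28) + 5·17 + (-3)·(-20); (-4)·(-28) + (-2)·17 + 5·(-20)) = (144, 173, -22)
Ratio: 144/-28 = -5.14286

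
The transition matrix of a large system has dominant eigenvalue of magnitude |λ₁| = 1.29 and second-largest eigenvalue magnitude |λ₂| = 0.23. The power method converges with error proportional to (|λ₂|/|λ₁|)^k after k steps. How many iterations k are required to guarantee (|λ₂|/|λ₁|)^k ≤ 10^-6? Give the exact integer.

|λ₂/λ₁| = 0.23/1.29 = 0.17829
Need k ≥ ln(10^-6) / ln(0.17829) = -13.8155 / -1.7243 ≈ 8.012
Smallest integer k satisfying the bound: 9

9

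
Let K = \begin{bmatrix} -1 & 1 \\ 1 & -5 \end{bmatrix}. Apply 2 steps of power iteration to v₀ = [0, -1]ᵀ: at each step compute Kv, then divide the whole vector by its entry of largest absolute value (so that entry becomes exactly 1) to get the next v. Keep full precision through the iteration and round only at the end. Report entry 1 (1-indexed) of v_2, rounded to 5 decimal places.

-0.23077

Kv0 = (-1.000000, 5.000000); divide by 5.000000 → v1 = (-0.200000, 1.000000)
Kv1 = (1.200000, -5.200000); divide by -5.200000 → v2 = (-0.230769, 1.000000)
Requested entry of v2: 6/-26 = -0.23077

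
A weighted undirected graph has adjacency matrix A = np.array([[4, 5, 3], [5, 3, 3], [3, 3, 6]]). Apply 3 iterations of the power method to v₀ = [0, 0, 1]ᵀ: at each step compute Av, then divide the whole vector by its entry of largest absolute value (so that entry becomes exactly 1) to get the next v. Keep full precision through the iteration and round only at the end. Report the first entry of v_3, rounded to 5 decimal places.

0.94359

Av0 = (3.000000, 3.000000, 6.000000); divide by 6.000000 → v1 = (0.500000, 0.500000, 1.000000)
Av1 = (7.500000, 7.000000, 9.000000); divide by 9.000000 → v2 = (0.833333, 0.777778, 1.000000)
Av2 = (10.222222, 9.500000, 10.833333); divide by 10.833333 → v3 = (0.943590, 0.876923, 1.000000)
Requested entry of v3: 552/585 = 0.94359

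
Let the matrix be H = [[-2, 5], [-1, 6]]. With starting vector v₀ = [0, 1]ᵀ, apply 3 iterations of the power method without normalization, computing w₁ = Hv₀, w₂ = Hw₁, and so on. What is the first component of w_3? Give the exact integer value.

115

w1 = Hv₀ = ((-2)·0 + 5·1; (-1)·0 + 6·1) = (5, 6)
w2 = Hw1 = ((-2)·5 + 5·6; (-1)·5 + 6·6) = (20, 31)
w3 = Hw2 = (115, 166)
The requested component of w3 is 115.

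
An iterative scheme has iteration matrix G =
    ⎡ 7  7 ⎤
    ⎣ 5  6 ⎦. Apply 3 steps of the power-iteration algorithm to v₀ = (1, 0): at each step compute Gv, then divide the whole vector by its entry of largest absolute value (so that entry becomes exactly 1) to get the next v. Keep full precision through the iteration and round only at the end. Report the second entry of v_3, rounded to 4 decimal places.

Gv0 = (7.00000, 5.00000); divide by 7.00000 → v1 = (1.00000, 0.71429)
Gv1 = (12.00000, 9.28571); divide by 12.00000 → v2 = (1.00000, 0.77381)
Gv2 = (12.41667, 9.64286); divide by 12.41667 → v3 = (1.00000, 0.77661)
Requested entry of v3: 810/1043 = 0.7766

0.7766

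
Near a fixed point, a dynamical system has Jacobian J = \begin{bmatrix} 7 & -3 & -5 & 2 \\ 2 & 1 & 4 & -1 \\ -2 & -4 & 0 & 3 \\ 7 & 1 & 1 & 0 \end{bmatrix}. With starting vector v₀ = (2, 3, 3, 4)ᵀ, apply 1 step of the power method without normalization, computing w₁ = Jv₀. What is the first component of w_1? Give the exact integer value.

w1 = Jv₀ = (7·2 + (-3)·3 + (-5)·3 + 2·4; 2·2 + 1·3 + 4·3 + (-1)·4; (-2)·2 + (-4)·3 + 0·3 + 3·4; 7·2 + 1·3 + 1·3 + 0·4) = (-2, 15, -4, 20)
The requested component of w1 is -2.

-2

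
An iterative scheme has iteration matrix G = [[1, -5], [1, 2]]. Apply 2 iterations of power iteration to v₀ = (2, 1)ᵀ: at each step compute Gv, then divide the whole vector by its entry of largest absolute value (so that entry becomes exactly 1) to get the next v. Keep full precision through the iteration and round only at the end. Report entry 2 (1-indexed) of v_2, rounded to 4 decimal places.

-0.2174

Gv0 = (-3.00000, 4.00000); divide by 4.00000 → v1 = (-0.75000, 1.00000)
Gv1 = (-5.75000, 1.25000); divide by -5.75000 → v2 = (1.00000, -0.21739)
Requested entry of v2: 5/-23 = -0.2174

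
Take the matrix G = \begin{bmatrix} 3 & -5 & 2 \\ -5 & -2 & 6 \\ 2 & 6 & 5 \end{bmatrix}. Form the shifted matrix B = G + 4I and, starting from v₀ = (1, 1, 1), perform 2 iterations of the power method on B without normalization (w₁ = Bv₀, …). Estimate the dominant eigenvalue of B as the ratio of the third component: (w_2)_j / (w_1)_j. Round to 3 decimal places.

10.529

B = G + 4I has rows (7, -5, 2); (-5, 2, 6); (2, 6, 9)
w1 = Bv₀ = (4, 3, 17)
w2 = Bw1 = (47, 88, 179)
Ratio: 179/17 = 10.529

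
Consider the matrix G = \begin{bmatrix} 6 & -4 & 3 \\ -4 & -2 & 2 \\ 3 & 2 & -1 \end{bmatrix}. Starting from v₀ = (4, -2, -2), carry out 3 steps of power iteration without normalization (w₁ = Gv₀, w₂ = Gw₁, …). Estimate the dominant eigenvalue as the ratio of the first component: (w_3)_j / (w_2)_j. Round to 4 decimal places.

w1 = Gv₀ = (26, -16, 10)
w2 = Gw1 = (250, -52, 36)
w3 = Gw2 = (1816, -824, 610)
Ratio at component: 1816 / 250 = 7.2640

7.2640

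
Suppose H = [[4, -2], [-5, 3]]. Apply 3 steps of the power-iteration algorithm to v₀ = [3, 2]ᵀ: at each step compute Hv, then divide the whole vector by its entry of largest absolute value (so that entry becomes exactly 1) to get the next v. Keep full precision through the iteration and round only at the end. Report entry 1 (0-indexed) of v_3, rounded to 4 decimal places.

1.0000

Hv0 = (8.00000, -9.00000); divide by -9.00000 → v1 = (-0.88889, 1.00000)
Hv1 = (-5.55556, 7.44444); divide by 7.44444 → v2 = (-0.74627, 1.00000)
Hv2 = (-4.98507, 6.73134); divide by 6.73134 → v3 = (-0.74058, 1.00000)
Requested entry of v3: -451/-451 = 1.0000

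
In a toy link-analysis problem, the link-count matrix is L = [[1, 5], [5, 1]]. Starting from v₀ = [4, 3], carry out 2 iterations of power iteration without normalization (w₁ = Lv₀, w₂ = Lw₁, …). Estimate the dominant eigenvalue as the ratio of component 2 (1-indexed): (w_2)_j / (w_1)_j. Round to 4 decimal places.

5.1304

w1 = Lv₀ = (1·4 + 5·3; 5·4 + 1·3) = (19, 23)
w2 = Lw1 = (1·19 + 5·23; 5·19 + 1·23) = (134, 118)
Ratio at component: 118 / 23 = 5.1304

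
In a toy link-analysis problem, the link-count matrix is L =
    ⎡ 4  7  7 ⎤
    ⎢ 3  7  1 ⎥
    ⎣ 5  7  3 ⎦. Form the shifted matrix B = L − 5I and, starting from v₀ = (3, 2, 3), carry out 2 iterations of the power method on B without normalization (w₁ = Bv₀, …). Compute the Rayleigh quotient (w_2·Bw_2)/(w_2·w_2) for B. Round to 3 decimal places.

μ ≈ 8.911

B = L − 5I has rows (-1, 7, 7); (3, 2, 1); (5, 7, -2)
w1 = Bv₀ = ((-1)·3 + 7·2 + 7·3; 3·3 + 2·2 + 1·3; 5·3 + 7·2 + (-2)·3) = (32, 16, 23)
w2 = Bw1 = ((-1)·32 + 7·16 + 7·23; 3·32 + 2·16 + 1·23; 5·32 + 7·16 + (-2)·23) = (241, 151, 226)
Bw2 = (2398, 1251, 1810)
w2·Bw2 = 1175879; w2·w2 = 131958; μ ≈ 1175879/131958 = 8.911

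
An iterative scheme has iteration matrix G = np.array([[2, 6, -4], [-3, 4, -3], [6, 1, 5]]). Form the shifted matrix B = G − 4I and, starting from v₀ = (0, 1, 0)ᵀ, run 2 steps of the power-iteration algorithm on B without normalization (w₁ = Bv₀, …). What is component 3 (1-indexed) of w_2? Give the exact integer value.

37

B = G − 4I has rows (-2, 6, -4); (-3, 0, -3); (6, 1, 1)
w1 = Bv₀ = ((-2)·0 + 6·1 + (-4)·0; (-3)·0 + 0·1 + (-3)·0; 6·0 + 1·1 + 1·0) = (6, 0, 1)
w2 = Bw1 = ((-2)·6 + 6·0 + (-4)·1; (-3)·6 + 0·0 + (-3)·1; 6·6 + 1·0 + 1·1) = (-16, -21, 37)
Requested component of w2: 37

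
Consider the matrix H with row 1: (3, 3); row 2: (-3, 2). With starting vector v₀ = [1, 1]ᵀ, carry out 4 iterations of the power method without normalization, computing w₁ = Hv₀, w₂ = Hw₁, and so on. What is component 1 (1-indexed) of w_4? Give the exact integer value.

w1 = Hv₀ = (3·1 + 3·1; (-3)·1 + 2·1) = (6, -1)
w2 = Hw1 = (3·6 + 3·(-1); (-3)·6 + 2·(-1)) = (15, -20)
w3 = Hw2 = (-15, -85)
w4 = Hw3 = (-300, -125)
The requested component of w4 is -300.

-300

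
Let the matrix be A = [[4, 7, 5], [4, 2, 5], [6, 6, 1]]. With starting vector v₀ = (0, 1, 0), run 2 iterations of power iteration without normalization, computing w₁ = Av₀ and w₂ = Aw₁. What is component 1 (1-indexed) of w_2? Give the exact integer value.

w1 = Av₀ = (4·0 + 7·1 + 5·0; 4·0 + 2·1 + 5·0; 6·0 + 6·1 + 1·0) = (7, 2, 6)
w2 = Aw1 = (4·7 + 7·2 + 5·6; 4·7 + 2·2 + 5·6; 6·7 + 6·2 + 1·6) = (72, 62, 60)
The requested component of w2 is 72.

72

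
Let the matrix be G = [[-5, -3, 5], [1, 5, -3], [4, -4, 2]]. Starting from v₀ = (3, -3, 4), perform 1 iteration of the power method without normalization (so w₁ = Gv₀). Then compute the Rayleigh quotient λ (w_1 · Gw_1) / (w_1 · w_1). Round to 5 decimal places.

w1 = Gv₀ = ((-5)·3 + (-3)·(-3) + 5·4; 1·3 + 5·(-3) + (-3)·4; 4·3 + (-4)·(-3) + 2·4) = (14, -24, 32)
Gw1 = (162, -202, 216)
w1·Gw1 = 14·162 + (-24)·(-202) + 32·216 = 14028; w1·w1 = 14·14 + (-24)·(-24) + 32·32 = 1796
λ ≈ 14028/1796 = 7.81069

λ ≈ 7.81069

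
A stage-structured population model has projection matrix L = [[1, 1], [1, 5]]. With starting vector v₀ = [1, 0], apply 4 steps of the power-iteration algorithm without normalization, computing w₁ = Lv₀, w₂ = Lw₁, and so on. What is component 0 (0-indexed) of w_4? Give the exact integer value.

40

w1 = Lv₀ = (1, 1)
w2 = Lw1 = (2, 6)
w3 = Lw2 = (8, 32)
w4 = Lw3 = (40, 168)
The requested component of w4 is 40.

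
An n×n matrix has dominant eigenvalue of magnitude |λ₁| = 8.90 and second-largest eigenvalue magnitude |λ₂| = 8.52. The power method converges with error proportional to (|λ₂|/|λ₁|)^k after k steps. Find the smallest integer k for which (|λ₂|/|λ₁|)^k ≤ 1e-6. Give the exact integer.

|λ₂/λ₁| = 8.52/8.90 = 0.95730
Need k ≥ ln(1e-6) / ln(0.95730) = -13.8155 / -0.0436 ≈ 316.616
Smallest integer k satisfying the bound: 317

317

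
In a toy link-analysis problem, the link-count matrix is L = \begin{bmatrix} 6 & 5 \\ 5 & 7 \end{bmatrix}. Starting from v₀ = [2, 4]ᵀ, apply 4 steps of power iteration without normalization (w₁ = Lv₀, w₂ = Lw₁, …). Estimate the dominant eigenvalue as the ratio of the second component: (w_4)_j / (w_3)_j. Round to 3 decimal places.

w1 = Lv₀ = (6·2 + 5·4; 5·2 + 7·4) = (32, 38)
w2 = Lw1 = (6·32 + 5·38; 5·32 + 7·38) = (382, 426)
w3 = Lw2 = (4422, 4892)
w4 = Lw3 = (50992, 56354)
Ratio at component: 56354 / 4892 = 11.520

λ ≈ 11.520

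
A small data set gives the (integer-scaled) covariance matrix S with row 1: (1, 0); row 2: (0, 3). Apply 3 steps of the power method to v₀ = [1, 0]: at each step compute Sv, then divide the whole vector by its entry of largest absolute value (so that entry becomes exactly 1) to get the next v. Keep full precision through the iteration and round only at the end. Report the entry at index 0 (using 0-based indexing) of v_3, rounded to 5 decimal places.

1.00000

Sv0 = (1.000000, 0.000000); divide by 1.000000 → v1 = (1.000000, 0.000000)
Sv1 = (1.000000, 0.000000); divide by 1.000000 → v2 = (1.000000, 0.000000)
Sv2 = (1.000000, 0.000000); divide by 1.000000 → v3 = (1.000000, 0.000000)
Requested entry of v3: 1/1 = 1.00000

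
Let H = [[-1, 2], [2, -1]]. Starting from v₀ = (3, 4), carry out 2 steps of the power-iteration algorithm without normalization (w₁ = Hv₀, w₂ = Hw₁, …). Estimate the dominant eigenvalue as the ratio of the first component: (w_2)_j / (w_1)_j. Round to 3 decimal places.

w1 = Hv₀ = ((-1)·3 + 2·4; 2·3 + (-1)·4) = (5, 2)
w2 = Hw1 = ((-1)·5 + 2·2; 2·5 + (-1)·2) = (-1, 8)
Ratio at component: -1 / 5 = -0.200

-0.200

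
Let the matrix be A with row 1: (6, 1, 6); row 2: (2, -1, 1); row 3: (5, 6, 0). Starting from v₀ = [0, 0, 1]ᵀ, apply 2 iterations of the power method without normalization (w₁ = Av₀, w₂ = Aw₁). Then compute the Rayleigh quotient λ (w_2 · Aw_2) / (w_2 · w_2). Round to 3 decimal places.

w1 = Av₀ = (6, 1, 0)
w2 = Aw1 = (37, 11, 36)
Aw2 = (449, 99, 251)
w2·Aw2 = 37·449 + 11·99 + 36·251 = 26738; w2·w2 = 37·37 + 11·11 + 36·36 = 2786
λ ≈ 26738/2786 = 9.597

λ ≈ 9.597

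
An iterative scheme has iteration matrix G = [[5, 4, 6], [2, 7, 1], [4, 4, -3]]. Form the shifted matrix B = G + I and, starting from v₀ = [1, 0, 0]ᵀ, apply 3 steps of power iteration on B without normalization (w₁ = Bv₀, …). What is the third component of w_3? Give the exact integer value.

B = G + I has rows (6, 4, 6); (2, 8, 1); (4, 4, -2)
w1 = Bv₀ = (6·1 + 4·0 + 6·0; 2·1 + 8·0 + 1·0; 4·1 + 4·0 + (-2)·0) = (6, 2, 4)
w2 = Bw1 = (6·6 + 4·2 + 6·4; 2·6 + 8·2 + 1·4; 4·6 + 4·2 + (-2)·4) = (68, 32, 24)
w3 = Bw2 = (680, 416, 352)
Requested component of w3: 352

352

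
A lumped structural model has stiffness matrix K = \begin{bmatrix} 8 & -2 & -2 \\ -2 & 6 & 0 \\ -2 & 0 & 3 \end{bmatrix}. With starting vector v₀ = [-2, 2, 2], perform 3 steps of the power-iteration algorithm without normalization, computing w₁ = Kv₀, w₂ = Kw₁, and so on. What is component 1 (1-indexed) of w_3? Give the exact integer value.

w1 = Kv₀ = (8·(-2) + (-2)·2 + (-2)·2; (-2)·(-2) + 6·2 + 0·2; (-2)·(-2) + 0·2 + 3·2) = (-24, 16, 10)
w2 = Kw1 = (8·(-24) + (-2)·16 + (-2)·10; (-2)·(-24) + 6·16 + 0·10; (-2)·(-24) + 0·16 + 3·10) = (-244, 144, 78)
w3 = Kw2 = (-2396, 1352, 722)
The requested component of w3 is -2396.

-2396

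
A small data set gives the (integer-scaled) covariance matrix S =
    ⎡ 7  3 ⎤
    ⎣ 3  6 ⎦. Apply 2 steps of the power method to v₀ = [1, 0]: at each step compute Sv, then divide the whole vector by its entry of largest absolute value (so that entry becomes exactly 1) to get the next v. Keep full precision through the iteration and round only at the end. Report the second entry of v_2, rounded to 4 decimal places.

0.6724

Sv0 = (7.00000, 3.00000); divide by 7.00000 → v1 = (1.00000, 0.42857)
Sv1 = (8.28571, 5.57143); divide by 8.28571 → v2 = (1.00000, 0.67241)
Requested entry of v2: 39/58 = 0.6724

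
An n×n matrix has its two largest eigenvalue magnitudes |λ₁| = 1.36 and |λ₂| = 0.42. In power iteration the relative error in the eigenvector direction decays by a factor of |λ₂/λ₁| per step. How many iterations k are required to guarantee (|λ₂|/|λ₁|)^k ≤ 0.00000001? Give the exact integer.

|λ₂/λ₁| = 0.42/1.36 = 0.30882
Need k ≥ ln(0.00000001) / ln(0.30882) = -18.4207 / -1.1750 ≈ 15.677
Smallest integer k satisfying the bound: 16

16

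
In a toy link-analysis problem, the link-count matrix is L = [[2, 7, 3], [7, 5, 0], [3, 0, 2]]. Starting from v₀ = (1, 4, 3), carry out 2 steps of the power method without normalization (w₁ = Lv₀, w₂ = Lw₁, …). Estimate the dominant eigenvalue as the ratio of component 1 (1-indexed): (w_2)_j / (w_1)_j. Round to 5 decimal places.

w1 = Lv₀ = (39, 27, 9)
w2 = Lw1 = (294, 408, 135)
Ratio at component: 294 / 39 = 7.53846

7.53846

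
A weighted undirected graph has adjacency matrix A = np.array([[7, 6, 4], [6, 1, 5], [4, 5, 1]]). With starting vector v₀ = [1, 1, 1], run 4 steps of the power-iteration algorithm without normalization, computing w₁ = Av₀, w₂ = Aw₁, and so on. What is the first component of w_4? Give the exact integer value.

43039

w1 = Av₀ = (7·1 + 6·1 + 4·1; 6·1 + 1·1 + 5·1; 4·1 + 5·1 + 1·1) = (17, 12, 10)
w2 = Aw1 = (7·17 + 6·12 + 4·10; 6·17 + 1·12 + 5·10; 4·17 + 5·12 + 1·10) = (231, 164, 138)
w3 = Aw2 = (3153, 2240, 1882)
w4 = Aw3 = (43039, 30568, 25694)
The requested component of w4 is 43039.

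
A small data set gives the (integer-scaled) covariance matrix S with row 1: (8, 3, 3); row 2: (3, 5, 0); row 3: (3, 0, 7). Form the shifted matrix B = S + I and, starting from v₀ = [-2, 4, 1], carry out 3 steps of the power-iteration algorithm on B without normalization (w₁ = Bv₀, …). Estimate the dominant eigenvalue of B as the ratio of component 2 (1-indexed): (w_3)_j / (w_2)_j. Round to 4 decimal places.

B = S + I has rows (9, 3, 3); (3, 6, 0); (3, 0, 8)
w1 = Bv₀ = (9·(-2) + 3·4 + 3·1; 3·(-2) + 6·4 + 0·1; 3·(-2) + 0·4 + 8·1) = (-3, 18, 2)
w2 = Bw1 = (9·(-3) + 3·18 + 3·2; 3·(-3) + 6·18 + 0·2; 3·(-3) + 0·18 + 8·2) = (33, 99, 7)
w3 = Bw2 = (615, 693, 155)
Ratio: 693/99 = 7.0000

μ ≈ 7.0000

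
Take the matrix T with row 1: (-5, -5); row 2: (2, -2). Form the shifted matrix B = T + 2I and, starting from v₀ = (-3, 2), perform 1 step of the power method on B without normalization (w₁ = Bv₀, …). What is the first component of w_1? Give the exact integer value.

B = T + 2I has rows (-3, -5); (2, 0)
w1 = Bv₀ = ((-3)·(-3) + (-5)·2; 2·(-3) + 0·2) = (-1, -6)
Requested component of w1: -1

-1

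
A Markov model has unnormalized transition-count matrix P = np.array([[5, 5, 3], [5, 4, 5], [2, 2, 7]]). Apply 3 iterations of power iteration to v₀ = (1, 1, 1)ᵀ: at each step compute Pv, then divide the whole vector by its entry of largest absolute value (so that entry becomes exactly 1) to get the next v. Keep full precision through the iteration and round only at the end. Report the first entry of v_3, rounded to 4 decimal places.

0.9609

Pv0 = (13.00000, 14.00000, 11.00000); divide by 14.00000 → v1 = (0.92857, 1.00000, 0.78571)
Pv1 = (12.00000, 12.57143, 9.35714); divide by 12.57143 → v2 = (0.95455, 1.00000, 0.74432)
Pv2 = (12.00568, 12.49432, 9.11932); divide by 12.49432 → v3 = (0.96089, 1.00000, 0.72988)
Requested entry of v3: 2113/2199 = 0.9609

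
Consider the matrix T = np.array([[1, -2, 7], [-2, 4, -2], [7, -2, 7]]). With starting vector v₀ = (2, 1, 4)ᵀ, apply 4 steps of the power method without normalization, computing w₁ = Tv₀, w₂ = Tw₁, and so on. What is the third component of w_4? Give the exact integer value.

w1 = Tv₀ = (1·2 + (-2)·1 + 7·4; (-2)·2 + 4·1 + (-2)·4; 7·2 + (-2)·1 + 7·4) = (28, -8, 40)
w2 = Tw1 = (1·28 + (-2)·(-8) + 7·40; (-2)·28 + 4·(-8) + (-2)·40; 7·28 + (-2)·(-8) + 7·40) = (324, -168, 492)
w3 = Tw2 = (4104, -2304, 6048)
w4 = Tw3 = (51048, -29520, 75672)
The requested component of w4 is 75672.

75672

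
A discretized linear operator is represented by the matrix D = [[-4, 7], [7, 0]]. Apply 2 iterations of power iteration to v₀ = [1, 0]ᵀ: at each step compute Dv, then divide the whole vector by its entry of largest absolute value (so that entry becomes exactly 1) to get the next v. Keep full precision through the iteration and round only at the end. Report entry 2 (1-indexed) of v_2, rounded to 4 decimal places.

-0.4308

Dv0 = (-4.00000, 7.00000); divide by 7.00000 → v1 = (-0.57143, 1.00000)
Dv1 = (9.28571, -4.00000); divide by 9.28571 → v2 = (1.00000, -0.43077)
Requested entry of v2: -28/65 = -0.4308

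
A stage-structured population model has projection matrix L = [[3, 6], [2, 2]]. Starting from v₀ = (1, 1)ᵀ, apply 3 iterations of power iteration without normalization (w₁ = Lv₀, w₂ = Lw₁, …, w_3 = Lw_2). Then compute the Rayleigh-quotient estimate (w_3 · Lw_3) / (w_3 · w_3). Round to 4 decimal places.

λ ≈ 5.9948

w1 = Lv₀ = (3·1 + 6·1; 2·1 + 2·1) = (9, 4)
w2 = Lw1 = (3·9 + 6·4; 2·9 + 2·4) = (51, 26)
w3 = Lw2 = (309, 154)
Lw3 = (1851, 926)
w3·Lw3 = 309·1851 + 154·926 = 714563; w3·w3 = 309·309 + 154·154 = 119197
λ ≈ 714563/119197 = 5.9948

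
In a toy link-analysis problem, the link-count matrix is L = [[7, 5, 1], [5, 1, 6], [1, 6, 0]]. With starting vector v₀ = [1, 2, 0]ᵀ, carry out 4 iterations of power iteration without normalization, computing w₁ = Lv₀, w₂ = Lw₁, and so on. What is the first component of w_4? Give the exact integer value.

w1 = Lv₀ = (7·1 + 5·2 + 1·0; 5·1 + 1·2 + 6·0; 1·1 + 6·2 + 0·0) = (17, 7, 13)
w2 = Lw1 = (7·17 + 5·7 + 1·13; 5·17 + 1·7 + 6·13; 1·17 + 6·7 + 0·13) = (167, 170, 59)
w3 = Lw2 = (2078, 1359, 1187)
w4 = Lw3 = (22528, 18871, 10232)
The requested component of w4 is 22528.

22528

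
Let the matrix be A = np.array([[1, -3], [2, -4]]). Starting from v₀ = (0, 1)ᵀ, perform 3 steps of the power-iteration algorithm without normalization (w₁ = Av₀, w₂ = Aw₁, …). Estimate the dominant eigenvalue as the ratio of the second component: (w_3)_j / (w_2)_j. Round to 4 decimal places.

w1 = Av₀ = (1·0 + (-3)·1; 2·0 + (-4)·1) = (-3, -4)
w2 = Aw1 = (1·(-3) + (-3)·(-4); 2·(-3) + (-4)·(-4)) = (9, 10)
w3 = Aw2 = (-21, -22)
Ratio at component: -22 / 10 = -2.2000

λ ≈ -2.2000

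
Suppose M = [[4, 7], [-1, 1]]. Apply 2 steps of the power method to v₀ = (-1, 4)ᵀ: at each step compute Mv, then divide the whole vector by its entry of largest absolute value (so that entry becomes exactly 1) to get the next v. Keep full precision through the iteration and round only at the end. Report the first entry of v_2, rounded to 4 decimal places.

Mv0 = (24.00000, 5.00000); divide by 24.00000 → v1 = (1.00000, 0.20833)
Mv1 = (5.45833, -0.79167); divide by 5.45833 → v2 = (1.00000, -0.14504)
Requested entry of v2: 131/131 = 1.0000

1.0000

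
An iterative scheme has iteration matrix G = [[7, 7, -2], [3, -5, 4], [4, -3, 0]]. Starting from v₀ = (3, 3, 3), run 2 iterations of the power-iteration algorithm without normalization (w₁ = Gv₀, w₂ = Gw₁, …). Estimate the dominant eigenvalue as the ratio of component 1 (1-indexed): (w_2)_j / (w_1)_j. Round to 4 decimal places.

w1 = Gv₀ = (7·3 + 7·3 + (-2)·3; 3·3 + (-5)·3 + 4·3; 4·3 + (-3)·3 + 0·3) = (36, 6, 3)
w2 = Gw1 = (7·36 + 7·6 + (-2)·3; 3·36 + (-5)·6 + 4·3; 4·36 + (-3)·6 + 0·3) = (288, 90, 126)
Ratio at component: 288 / 36 = 8.0000

8.0000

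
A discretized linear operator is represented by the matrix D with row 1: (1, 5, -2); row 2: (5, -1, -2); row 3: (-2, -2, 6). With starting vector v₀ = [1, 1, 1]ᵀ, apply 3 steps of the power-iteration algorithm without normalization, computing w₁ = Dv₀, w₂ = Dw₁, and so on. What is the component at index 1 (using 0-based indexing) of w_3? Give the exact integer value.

36

w1 = Dv₀ = (4, 2, 2)
w2 = Dw1 = (10, 14, 0)
w3 = Dw2 = (80, 36, -48)
The requested component of w3 is 36.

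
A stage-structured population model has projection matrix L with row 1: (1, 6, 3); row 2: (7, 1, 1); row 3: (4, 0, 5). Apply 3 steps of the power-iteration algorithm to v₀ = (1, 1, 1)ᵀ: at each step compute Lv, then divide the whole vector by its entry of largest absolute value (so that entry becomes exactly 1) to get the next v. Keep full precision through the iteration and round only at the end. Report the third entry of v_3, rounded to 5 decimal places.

Lv0 = (10.000000, 9.000000, 9.000000); divide by 10.000000 → v1 = (1.000000, 0.900000, 0.900000)
Lv1 = (9.100000, 8.800000, 8.500000); divide by 9.100000 → v2 = (1.000000, 0.967033, 0.934066)
Lv2 = (9.604396, 8.901099, 8.670330); divide by 9.604396 → v3 = (1.000000, 0.926773, 0.902746)
Requested entry of v3: 789/874 = 0.90275

0.90275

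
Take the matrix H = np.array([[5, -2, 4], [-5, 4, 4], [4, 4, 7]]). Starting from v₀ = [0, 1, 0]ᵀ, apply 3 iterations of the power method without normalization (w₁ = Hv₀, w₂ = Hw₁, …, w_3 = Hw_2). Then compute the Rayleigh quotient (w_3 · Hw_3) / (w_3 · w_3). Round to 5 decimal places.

w1 = Hv₀ = (5·0 + (-2)·1 + 4·0; (-5)·0 + 4·1 + 4·0; 4·0 + 4·1 + 7·0) = (-2, 4, 4)
w2 = Hw1 = (5·(-2) + (-2)·4 + 4·4; (-5)·(-2) + 4·4 + 4·4; 4·(-2) + 4·4 + 7·4) = (-2, 42, 36)
w3 = Hw2 = (50, 322, 412)
Hw3 = (1254, 2686, 4372)
w3·Hw3 = 50·1254 + 322·2686 + 412·4372 = 2728856; w3·w3 = 50·50 + 322·322 + 412·412 = 275928
λ ≈ 2728856/275928 = 9.88974

λ ≈ 9.88974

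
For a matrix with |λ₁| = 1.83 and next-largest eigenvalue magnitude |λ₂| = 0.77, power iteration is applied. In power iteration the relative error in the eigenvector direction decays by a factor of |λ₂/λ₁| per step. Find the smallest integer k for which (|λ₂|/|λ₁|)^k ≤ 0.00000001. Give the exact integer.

|λ₂/λ₁| = 0.77/1.83 = 0.42077
Need k ≥ ln(0.00000001) / ln(0.42077) = -18.4207 / -0.8657 ≈ 21.279
Smallest integer k satisfying the bound: 22

22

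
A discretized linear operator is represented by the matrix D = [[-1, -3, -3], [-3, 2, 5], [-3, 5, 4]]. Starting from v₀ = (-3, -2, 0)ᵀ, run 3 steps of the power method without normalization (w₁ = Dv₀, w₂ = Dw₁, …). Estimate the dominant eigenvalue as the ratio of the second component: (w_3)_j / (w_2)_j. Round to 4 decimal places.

0.5000

w1 = Dv₀ = (9, 5, -1)
w2 = Dw1 = (-21, -22, -6)
w3 = Dw2 = (105, -11, -71)
Ratio at component: -11 / -22 = 0.5000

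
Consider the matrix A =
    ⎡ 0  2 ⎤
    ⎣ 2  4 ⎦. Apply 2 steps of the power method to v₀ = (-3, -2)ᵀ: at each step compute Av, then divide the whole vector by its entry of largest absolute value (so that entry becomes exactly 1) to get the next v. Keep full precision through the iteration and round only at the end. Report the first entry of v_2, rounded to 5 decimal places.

0.43750

Av0 = (-4.000000, -14.000000); divide by -14.000000 → v1 = (0.285714, 1.000000)
Av1 = (2.000000, 4.571429); divide by 4.571429 → v2 = (0.437500, 1.000000)
Requested entry of v2: -28/-64 = 0.43750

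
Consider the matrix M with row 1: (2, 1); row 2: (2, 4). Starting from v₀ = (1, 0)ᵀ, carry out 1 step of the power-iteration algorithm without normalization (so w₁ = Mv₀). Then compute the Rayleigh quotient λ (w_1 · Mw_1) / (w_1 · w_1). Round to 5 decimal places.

w1 = Mv₀ = (2·1 + 1·0; 2·1 + 4·0) = (2, 2)
Mw1 = (6, 12)
w1·Mw1 = 2·6 + 2·12 = 36; w1·w1 = 2·2 + 2·2 = 8
λ ≈ 36/8 = 4.50000

4.50000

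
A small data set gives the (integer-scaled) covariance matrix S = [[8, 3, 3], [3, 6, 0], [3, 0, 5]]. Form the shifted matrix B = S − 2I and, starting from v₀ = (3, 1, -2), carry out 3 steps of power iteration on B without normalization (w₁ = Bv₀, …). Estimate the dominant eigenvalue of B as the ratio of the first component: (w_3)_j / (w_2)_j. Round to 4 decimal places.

B = S − 2I has rows (6, 3, 3); (3, 4, 0); (3, 0, 3)
w1 = Bv₀ = (15, 13, 3)
w2 = Bw1 = (138, 97, 54)
w3 = Bw2 = (1281, 802, 576)
Ratio: 1281/138 = 9.2826

μ ≈ 9.2826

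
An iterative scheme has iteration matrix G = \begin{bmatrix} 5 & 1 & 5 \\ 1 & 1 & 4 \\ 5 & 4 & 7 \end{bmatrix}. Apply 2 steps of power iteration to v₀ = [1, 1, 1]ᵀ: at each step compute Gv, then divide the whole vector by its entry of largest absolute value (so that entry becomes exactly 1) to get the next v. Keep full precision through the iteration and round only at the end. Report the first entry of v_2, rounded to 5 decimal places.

0.73822

Gv0 = (11.000000, 6.000000, 16.000000); divide by 16.000000 → v1 = (0.687500, 0.375000, 1.000000)
Gv1 = (8.812500, 5.062500, 11.937500); divide by 11.937500 → v2 = (0.738220, 0.424084, 1.000000)
Requested entry of v2: 141/191 = 0.73822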